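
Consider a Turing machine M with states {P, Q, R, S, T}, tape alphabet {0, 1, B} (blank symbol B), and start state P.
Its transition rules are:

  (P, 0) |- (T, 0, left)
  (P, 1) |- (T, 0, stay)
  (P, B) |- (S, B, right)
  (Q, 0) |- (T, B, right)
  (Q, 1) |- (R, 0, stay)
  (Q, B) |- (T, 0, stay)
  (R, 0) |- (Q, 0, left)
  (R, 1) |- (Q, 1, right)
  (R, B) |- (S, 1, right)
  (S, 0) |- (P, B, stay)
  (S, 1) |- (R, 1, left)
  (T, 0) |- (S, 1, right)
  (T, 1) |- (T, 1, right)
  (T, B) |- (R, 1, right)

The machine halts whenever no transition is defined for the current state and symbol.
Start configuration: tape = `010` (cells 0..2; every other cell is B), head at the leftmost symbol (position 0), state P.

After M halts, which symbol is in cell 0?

B

state=P head=0 tape=BB[0]10B   (P,0)→(T,0,left)
state=T head=-1 tape=B[B]010B   (T,B)→(R,1,right)
state=R head=0 tape=B1[0]10B   (R,0)→(Q,0,left)
state=Q head=-1 tape=B[1]010B   (Q,1)→(R,0,stay)
state=R head=-1 tape=B[0]010B   (R,0)→(Q,0,left)
state=Q head=-2 tape=[B]0010B   (Q,B)→(T,0,stay)
state=T head=-2 tape=[0]0010B   (T,0)→(S,1,right)
state=S head=-1 tape=1[0]010B   (S,0)→(P,B,stay)
state=P head=-1 tape=1[B]010B   (P,B)→(S,B,right)
state=S head=0 tape=1B[0]10B   (S,0)→(P,B,stay)
state=P head=0 tape=1B[B]10B   (P,B)→(S,B,right)
state=S head=1 tape=1BB[1]0B   (S,1)→(R,1,left)
state=R head=0 tape=1B[B]10B   (R,B)→(S,1,right)
state=S head=1 tape=1B1[1]0B   (S,1)→(R,1,left)
state=R head=0 tape=1B[1]10B   (R,1)→(Q,1,right)
state=Q head=1 tape=1B1[1]0B   (Q,1)→(R,0,stay)
state=R head=1 tape=1B1[0]0B   (R,0)→(Q,0,left)
state=Q head=0 tape=1B[1]00B   (Q,1)→(R,0,stay)
state=R head=0 tape=1B[0]00B   (R,0)→(Q,0,left)
state=Q head=-1 tape=1[B]000B   (Q,B)→(T,0,stay)
state=T head=-1 tape=1[0]000B   (T,0)→(S,1,right)
state=S head=0 tape=11[0]00B   (S,0)→(P,B,stay)
state=P head=0 tape=11[B]00B   (P,B)→(S,B,right)
state=S head=1 tape=11B[0]0B   (S,0)→(P,B,stay)
state=P head=1 tape=11B[B]0B   (P,B)→(S,B,right)
state=S head=2 tape=11BB[0]B   (S,0)→(P,B,stay)
state=P head=2 tape=11BB[B]B   (P,B)→(S,B,right)
state=S head=3 tape=11BBB[B]
Cell 0 holds B when M halts.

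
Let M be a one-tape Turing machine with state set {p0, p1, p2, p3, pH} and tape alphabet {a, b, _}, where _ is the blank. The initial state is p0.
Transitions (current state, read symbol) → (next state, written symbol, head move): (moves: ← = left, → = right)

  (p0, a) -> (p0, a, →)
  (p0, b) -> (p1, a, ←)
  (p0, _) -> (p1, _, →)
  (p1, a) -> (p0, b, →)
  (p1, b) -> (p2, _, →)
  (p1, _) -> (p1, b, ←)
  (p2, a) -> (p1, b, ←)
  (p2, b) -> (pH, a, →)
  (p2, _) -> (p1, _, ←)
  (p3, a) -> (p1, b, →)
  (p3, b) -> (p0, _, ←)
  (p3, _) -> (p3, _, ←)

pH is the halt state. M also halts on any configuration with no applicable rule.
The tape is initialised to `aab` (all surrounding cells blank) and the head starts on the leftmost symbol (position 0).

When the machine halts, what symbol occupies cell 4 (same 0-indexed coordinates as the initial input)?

b

p0 | [a]ab__   read a → write a, move →, go to p0
p0 | a[a]b__   read a → write a, move →, go to p0
p0 | aa[b]__   read b → write a, move ←, go to p1
p1 | a[a]a__   read a → write b, move →, go to p0
p0 | ab[a]__   read a → write a, move →, go to p0
p0 | aba[_]_   read _ → write _, move →, go to p1
p1 | aba_[_]   read _ → write b, move ←, go to p1
p1 | aba[_]b   read _ → write b, move ←, go to p1
p1 | ab[a]bb   read a → write b, move →, go to p0
p0 | abb[b]b   read b → write a, move ←, go to p1
p1 | ab[b]ab   read b → write _, move →, go to p2
p2 | ab_[a]b   read a → write b, move ←, go to p1
p1 | ab[_]bb   read _ → write b, move ←, go to p1
p1 | a[b]bbb   read b → write _, move →, go to p2
p2 | a_[b]bb   read b → write a, move →, go to pH
pH | a_a[b]b
Cell 4 holds b when M halts.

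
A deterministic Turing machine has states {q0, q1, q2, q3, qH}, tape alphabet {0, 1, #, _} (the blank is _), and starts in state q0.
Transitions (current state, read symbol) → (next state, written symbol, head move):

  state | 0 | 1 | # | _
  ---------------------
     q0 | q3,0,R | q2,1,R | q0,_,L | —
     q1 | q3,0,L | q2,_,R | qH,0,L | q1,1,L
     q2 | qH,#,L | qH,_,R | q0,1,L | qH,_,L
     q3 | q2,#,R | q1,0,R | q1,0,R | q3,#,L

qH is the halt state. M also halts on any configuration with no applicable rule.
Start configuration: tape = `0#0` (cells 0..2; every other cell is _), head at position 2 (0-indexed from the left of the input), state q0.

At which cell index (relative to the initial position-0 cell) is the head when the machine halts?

state=q0 head=2 tape=_0#[0]_   (q0,0)→(q3,0,R)
state=q3 head=3 tape=_0#0[_]   (q3,_)→(q3,#,L)
state=q3 head=2 tape=_0#[0]#   (q3,0)→(q2,#,R)
state=q2 head=3 tape=_0##[#]   (q2,#)→(q0,1,L)
state=q0 head=2 tape=_0#[#]1   (q0,#)→(q0,_,L)
state=q0 head=1 tape=_0[#]_1   (q0,#)→(q0,_,L)
state=q0 head=0 tape=_[0]__1   (q0,0)→(q3,0,R)
state=q3 head=1 tape=_0[_]_1   (q3,_)→(q3,#,L)
state=q3 head=0 tape=_[0]#_1   (q3,0)→(q2,#,R)
state=q2 head=1 tape=_#[#]_1   (q2,#)→(q0,1,L)
state=q0 head=0 tape=_[#]1_1   (q0,#)→(q0,_,L)
state=q0 head=-1 tape=[_]_1_1
At halt the head is at cell -1.

-1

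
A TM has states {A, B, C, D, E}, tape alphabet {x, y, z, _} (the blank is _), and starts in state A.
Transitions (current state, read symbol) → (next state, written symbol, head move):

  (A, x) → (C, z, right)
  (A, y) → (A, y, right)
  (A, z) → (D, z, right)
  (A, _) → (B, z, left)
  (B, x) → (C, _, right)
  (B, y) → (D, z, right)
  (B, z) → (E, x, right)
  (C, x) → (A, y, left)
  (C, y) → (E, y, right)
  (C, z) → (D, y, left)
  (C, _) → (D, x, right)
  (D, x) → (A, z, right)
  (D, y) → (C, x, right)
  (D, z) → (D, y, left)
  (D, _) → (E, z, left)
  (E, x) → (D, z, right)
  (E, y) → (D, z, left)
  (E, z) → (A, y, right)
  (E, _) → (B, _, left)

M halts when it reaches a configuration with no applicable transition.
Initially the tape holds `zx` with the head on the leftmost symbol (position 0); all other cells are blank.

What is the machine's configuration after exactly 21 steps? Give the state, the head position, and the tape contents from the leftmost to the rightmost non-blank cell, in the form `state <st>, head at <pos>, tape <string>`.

state D, head at 3, tape zzxxy

A | [z]x___   read z → write z, move right, go to D
D | z[x]___   read x → write z, move right, go to A
A | zz[_]__   read _ → write z, move left, go to B
B | z[z]z__   read z → write x, move right, go to E
E | zx[z]__   read z → write y, move right, go to A
A | zxy[_]_   read _ → write z, move left, go to B
B | zx[y]z_   read y → write z, move right, go to D
D | zxz[z]_   read z → write y, move left, go to D
D | zx[z]y_   read z → write y, move left, go to D
D | z[x]yy_   read x → write z, move right, go to A
A | zz[y]y_   read y → write y, move right, go to A
A | zzy[y]_   read y → write y, move right, go to A
A | zzyy[_]   read _ → write z, move left, go to B
B | zzy[y]z   read y → write z, move right, go to D
D | zzyz[z]   read z → write y, move left, go to D
D | zzy[z]y   read z → write y, move left, go to D
D | zz[y]yy   read y → write x, move right, go to C
C | zzx[y]y   read y → write y, move right, go to E
E | zzxy[y]   read y → write z, move left, go to D
D | zzx[y]z   read y → write x, move right, go to C
C | zzxx[z]   read z → write y, move left, go to D
D | zzx[x]y
After 21 steps: state D, head at 3, tape zzxxy.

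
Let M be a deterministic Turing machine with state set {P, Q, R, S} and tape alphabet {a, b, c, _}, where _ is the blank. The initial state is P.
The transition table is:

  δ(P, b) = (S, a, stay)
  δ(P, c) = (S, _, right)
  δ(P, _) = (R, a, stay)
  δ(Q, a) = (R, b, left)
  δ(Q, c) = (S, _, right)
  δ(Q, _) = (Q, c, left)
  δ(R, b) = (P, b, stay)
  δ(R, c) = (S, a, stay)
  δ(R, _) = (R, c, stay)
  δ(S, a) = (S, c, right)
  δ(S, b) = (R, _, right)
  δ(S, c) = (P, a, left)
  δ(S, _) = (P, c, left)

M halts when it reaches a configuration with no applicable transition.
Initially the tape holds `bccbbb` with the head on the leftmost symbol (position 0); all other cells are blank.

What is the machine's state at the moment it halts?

R

P | [b]ccbbb__   read b → write a, move stay, go to S
S | [a]ccbbb__   read a → write c, move right, go to S
S | c[c]cbbb__   read c → write a, move left, go to P
P | [c]acbbb__   read c → write _, move right, go to S
S | _[a]cbbb__   read a → write c, move right, go to S
S | _c[c]bbb__   read c → write a, move left, go to P
P | _[c]abbb__   read c → write _, move right, go to S
S | __[a]bbb__   read a → write c, move right, go to S
S | __c[b]bb__   read b → write _, move right, go to R
R | __c_[b]b__   read b → write b, move stay, go to P
P | __c_[b]b__   read b → write a, move stay, go to S
S | __c_[a]b__   read a → write c, move right, go to S
S | __c_c[b]__   read b → write _, move right, go to R
R | __c_c_[_]_   read _ → write c, move stay, go to R
R | __c_c_[c]_   read c → write a, move stay, go to S
S | __c_c_[a]_   read a → write c, move right, go to S
S | __c_c_c[_]   read _ → write c, move left, go to P
P | __c_c_[c]c   read c → write _, move right, go to S
S | __c_c__[c]   read c → write a, move left, go to P
P | __c_c_[_]a   read _ → write a, move stay, go to R
R | __c_c_[a]a
No transition is defined for (R, a); M halts in state R.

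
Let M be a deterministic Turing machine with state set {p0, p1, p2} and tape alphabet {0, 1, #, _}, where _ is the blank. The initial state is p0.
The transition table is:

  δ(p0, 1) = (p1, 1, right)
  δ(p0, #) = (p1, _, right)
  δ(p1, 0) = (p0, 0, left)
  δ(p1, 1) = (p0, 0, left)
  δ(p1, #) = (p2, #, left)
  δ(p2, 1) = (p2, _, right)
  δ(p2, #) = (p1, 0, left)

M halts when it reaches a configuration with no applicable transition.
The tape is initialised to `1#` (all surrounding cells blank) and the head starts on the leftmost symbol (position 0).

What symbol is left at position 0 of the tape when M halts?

p0 | [1]#   read 1 → write 1, move right, go to p1
p1 | 1[#]   read # → write #, move left, go to p2
p2 | [1]#   read 1 → write _, move right, go to p2
p2 | _[#]   read # → write 0, move left, go to p1
p1 | [_]0
Cell 0 holds _ when M halts.

_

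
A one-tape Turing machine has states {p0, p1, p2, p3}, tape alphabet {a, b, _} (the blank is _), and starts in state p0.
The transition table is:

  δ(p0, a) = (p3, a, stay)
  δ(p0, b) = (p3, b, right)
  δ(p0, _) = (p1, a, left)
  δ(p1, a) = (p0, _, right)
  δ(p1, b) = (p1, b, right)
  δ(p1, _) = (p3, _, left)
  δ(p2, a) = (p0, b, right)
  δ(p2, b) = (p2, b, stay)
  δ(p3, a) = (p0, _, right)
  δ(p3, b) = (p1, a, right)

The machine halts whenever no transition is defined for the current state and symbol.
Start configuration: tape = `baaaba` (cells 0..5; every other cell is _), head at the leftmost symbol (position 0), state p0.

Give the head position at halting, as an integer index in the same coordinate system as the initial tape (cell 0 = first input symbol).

3

p0 | [b]aaaba_   read b → write b, move right, go to p3
p3 | b[a]aaba_   read a → write _, move right, go to p0
p0 | b_[a]aba_   read a → write a, move stay, go to p3
p3 | b_[a]aba_   read a → write _, move right, go to p0
p0 | b__[a]ba_   read a → write a, move stay, go to p3
p3 | b__[a]ba_   read a → write _, move right, go to p0
p0 | b___[b]a_   read b → write b, move right, go to p3
p3 | b___b[a]_   read a → write _, move right, go to p0
p0 | b___b_[_]   read _ → write a, move left, go to p1
p1 | b___b[_]a   read _ → write _, move left, go to p3
p3 | b___[b]_a   read b → write a, move right, go to p1
p1 | b___a[_]a   read _ → write _, move left, go to p3
p3 | b___[a]_a   read a → write _, move right, go to p0
p0 | b____[_]a   read _ → write a, move left, go to p1
p1 | b___[_]aa   read _ → write _, move left, go to p3
p3 | b__[_]_aa
At halt the head is at cell 3.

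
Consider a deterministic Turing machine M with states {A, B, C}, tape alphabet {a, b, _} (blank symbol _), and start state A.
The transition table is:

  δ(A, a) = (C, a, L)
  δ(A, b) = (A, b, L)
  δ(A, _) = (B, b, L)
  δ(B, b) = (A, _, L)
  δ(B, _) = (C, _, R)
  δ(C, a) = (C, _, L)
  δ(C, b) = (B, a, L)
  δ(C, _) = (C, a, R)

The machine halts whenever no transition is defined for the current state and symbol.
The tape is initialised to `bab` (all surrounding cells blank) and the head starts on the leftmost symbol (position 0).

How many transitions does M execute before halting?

state=A head=0 tape=__[b]ab   (A,b)→(A,b,L)
state=A head=-1 tape=_[_]bab   (A,_)→(B,b,L)
state=B head=-2 tape=[_]bbab   (B,_)→(C,_,R)
state=C head=-1 tape=_[b]bab   (C,b)→(B,a,L)
state=B head=-2 tape=[_]abab   (B,_)→(C,_,R)
state=C head=-1 tape=_[a]bab   (C,a)→(C,_,L)
state=C head=-2 tape=[_]_bab   (C,_)→(C,a,R)
state=C head=-1 tape=a[_]bab   (C,_)→(C,a,R)
state=C head=0 tape=aa[b]ab   (C,b)→(B,a,L)
state=B head=-1 tape=a[a]aab
M halts after 9 transitions.

9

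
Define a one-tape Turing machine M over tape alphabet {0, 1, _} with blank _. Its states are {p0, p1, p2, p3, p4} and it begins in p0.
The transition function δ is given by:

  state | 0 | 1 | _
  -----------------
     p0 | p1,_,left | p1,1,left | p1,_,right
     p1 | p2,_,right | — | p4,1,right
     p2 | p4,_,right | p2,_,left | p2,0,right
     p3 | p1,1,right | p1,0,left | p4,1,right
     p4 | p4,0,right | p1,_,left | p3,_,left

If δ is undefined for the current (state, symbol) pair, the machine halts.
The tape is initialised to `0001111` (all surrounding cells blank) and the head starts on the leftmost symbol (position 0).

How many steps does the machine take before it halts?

state=p0 head=0 tape=__[0]001111   (p0,0)→(p1,_,left)
state=p1 head=-1 tape=_[_]_001111   (p1,_)→(p4,1,right)
state=p4 head=0 tape=_1[_]001111   (p4,_)→(p3,_,left)
state=p3 head=-1 tape=_[1]_001111   (p3,1)→(p1,0,left)
state=p1 head=-2 tape=[_]0_001111   (p1,_)→(p4,1,right)
state=p4 head=-1 tape=1[0]_001111   (p4,0)→(p4,0,right)
state=p4 head=0 tape=10[_]001111   (p4,_)→(p3,_,left)
state=p3 head=-1 tape=1[0]_001111   (p3,0)→(p1,1,right)
state=p1 head=0 tape=11[_]001111   (p1,_)→(p4,1,right)
state=p4 head=1 tape=111[0]01111   (p4,0)→(p4,0,right)
state=p4 head=2 tape=1110[0]1111   (p4,0)→(p4,0,right)
state=p4 head=3 tape=11100[1]111   (p4,1)→(p1,_,left)
state=p1 head=2 tape=1110[0]_111   (p1,0)→(p2,_,right)
state=p2 head=3 tape=1110_[_]111   (p2,_)→(p2,0,right)
state=p2 head=4 tape=1110_0[1]11   (p2,1)→(p2,_,left)
state=p2 head=3 tape=1110_[0]_11   (p2,0)→(p4,_,right)
state=p4 head=4 tape=1110__[_]11   (p4,_)→(p3,_,left)
state=p3 head=3 tape=1110_[_]_11   (p3,_)→(p4,1,right)
state=p4 head=4 tape=1110_1[_]11   (p4,_)→(p3,_,left)
state=p3 head=3 tape=1110_[1]_11   (p3,1)→(p1,0,left)
state=p1 head=2 tape=1110[_]0_11   (p1,_)→(p4,1,right)
state=p4 head=3 tape=11101[0]_11   (p4,0)→(p4,0,right)
state=p4 head=4 tape=111010[_]11   (p4,_)→(p3,_,left)
state=p3 head=3 tape=11101[0]_11   (p3,0)→(p1,1,right)
state=p1 head=4 tape=111011[_]11   (p1,_)→(p4,1,right)
state=p4 head=5 tape=1110111[1]1   (p4,1)→(p1,_,left)
state=p1 head=4 tape=111011[1]_1
M halts after 26 transitions.

26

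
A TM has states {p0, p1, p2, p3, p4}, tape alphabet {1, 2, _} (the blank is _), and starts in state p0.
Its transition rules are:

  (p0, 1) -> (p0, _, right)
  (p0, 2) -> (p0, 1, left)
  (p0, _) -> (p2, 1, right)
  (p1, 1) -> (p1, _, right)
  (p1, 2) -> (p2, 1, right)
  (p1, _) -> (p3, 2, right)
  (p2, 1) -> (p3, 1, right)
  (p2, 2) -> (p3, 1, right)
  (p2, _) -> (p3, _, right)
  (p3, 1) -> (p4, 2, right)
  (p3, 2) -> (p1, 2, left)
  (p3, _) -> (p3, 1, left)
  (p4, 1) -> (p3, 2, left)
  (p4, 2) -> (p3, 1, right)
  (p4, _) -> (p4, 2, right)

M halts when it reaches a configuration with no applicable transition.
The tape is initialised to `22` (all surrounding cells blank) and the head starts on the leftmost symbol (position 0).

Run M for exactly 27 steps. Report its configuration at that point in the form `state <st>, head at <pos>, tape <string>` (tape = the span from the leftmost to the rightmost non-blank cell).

p0 | _[2]2____   read 2 → write 1, move left, go to p0
p0 | [_]12____   read _ → write 1, move right, go to p2
p2 | 1[1]2____   read 1 → write 1, move right, go to p3
p3 | 11[2]____   read 2 → write 2, move left, go to p1
p1 | 1[1]2____   read 1 → write _, move right, go to p1
p1 | 1_[2]____   read 2 → write 1, move right, go to p2
p2 | 1_1[_]___   read _ → write _, move right, go to p3
p3 | 1_1_[_]__   read _ → write 1, move left, go to p3
p3 | 1_1[_]1__   read _ → write 1, move left, go to p3
p3 | 1_[1]11__   read 1 → write 2, move right, go to p4
p4 | 1_2[1]1__   read 1 → write 2, move left, go to p3
p3 | 1_[2]21__   read 2 → write 2, move left, go to p1
p1 | 1[_]221__   read _ → write 2, move right, go to p3
p3 | 12[2]21__   read 2 → write 2, move left, go to p1
p1 | 1[2]221__   read 2 → write 1, move right, go to p2
p2 | 11[2]21__   read 2 → write 1, move right, go to p3
p3 | 111[2]1__   read 2 → write 2, move left, go to p1
p1 | 11[1]21__   read 1 → write _, move right, go to p1
p1 | 11_[2]1__   read 2 → write 1, move right, go to p2
p2 | 11_1[1]__   read 1 → write 1, move right, go to p3
p3 | 11_11[_]_   read _ → write 1, move left, go to p3
p3 | 11_1[1]1_   read 1 → write 2, move right, go to p4
p4 | 11_12[1]_   read 1 → write 2, move left, go to p3
p3 | 11_1[2]2_   read 2 → write 2, move left, go to p1
p1 | 11_[1]22_   read 1 → write _, move right, go to p1
p1 | 11__[2]2_   read 2 → write 1, move right, go to p2
p2 | 11__1[2]_   read 2 → write 1, move right, go to p3
p3 | 11__11[_]
After 27 steps: state p3, head at 5, tape 11__11.

state p3, head at 5, tape 11__11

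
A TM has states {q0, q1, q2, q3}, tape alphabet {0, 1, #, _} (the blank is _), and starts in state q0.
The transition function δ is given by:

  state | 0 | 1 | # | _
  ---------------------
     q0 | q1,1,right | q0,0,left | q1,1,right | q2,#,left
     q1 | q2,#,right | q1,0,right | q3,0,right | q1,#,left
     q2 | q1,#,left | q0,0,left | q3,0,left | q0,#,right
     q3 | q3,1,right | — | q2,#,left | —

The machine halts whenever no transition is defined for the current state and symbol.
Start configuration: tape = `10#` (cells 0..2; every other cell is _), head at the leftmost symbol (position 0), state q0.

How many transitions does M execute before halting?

q0 | ___[1]0#   read 1 → write 0, move left, go to q0
q0 | __[_]00#   read _ → write #, move left, go to q2
q2 | _[_]#00#   read _ → write #, move right, go to q0
q0 | _#[#]00#   read # → write 1, move right, go to q1
q1 | _#1[0]0#   read 0 → write #, move right, go to q2
q2 | _#1#[0]#   read 0 → write #, move left, go to q1
q1 | _#1[#]##   read # → write 0, move right, go to q3
q3 | _#10[#]#   read # → write #, move left, go to q2
q2 | _#1[0]##   read 0 → write #, move left, go to q1
q1 | _#[1]###   read 1 → write 0, move right, go to q1
q1 | _#0[#]##   read # → write 0, move right, go to q3
q3 | _#00[#]#   read # → write #, move left, go to q2
q2 | _#0[0]##   read 0 → write #, move left, go to q1
q1 | _#[0]###   read 0 → write #, move right, go to q2
q2 | _##[#]##   read # → write 0, move left, go to q3
q3 | _#[#]0##   read # → write #, move left, go to q2
q2 | _[#]#0##   read # → write 0, move left, go to q3
q3 | [_]0#0##
M halts after 17 transitions.

17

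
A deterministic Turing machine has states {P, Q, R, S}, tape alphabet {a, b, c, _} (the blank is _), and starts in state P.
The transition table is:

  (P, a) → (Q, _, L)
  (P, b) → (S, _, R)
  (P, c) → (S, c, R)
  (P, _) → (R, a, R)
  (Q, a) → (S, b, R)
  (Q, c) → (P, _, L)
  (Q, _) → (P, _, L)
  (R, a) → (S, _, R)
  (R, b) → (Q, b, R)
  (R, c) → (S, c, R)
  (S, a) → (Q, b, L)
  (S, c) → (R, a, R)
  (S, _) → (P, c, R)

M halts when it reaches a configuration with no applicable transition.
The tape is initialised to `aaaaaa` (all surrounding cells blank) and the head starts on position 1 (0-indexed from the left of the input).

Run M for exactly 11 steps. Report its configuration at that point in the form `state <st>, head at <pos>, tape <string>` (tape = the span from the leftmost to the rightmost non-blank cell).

state P, head at 2, tape ca_ba

state=P head=1 tape=a[a]aaaa   (P,a)→(Q,_,L)
state=Q head=0 tape=[a]_aaaa   (Q,a)→(S,b,R)
state=S head=1 tape=b[_]aaaa   (S,_)→(P,c,R)
state=P head=2 tape=bc[a]aaa   (P,a)→(Q,_,L)
state=Q head=1 tape=b[c]_aaa   (Q,c)→(P,_,L)
state=P head=0 tape=[b]__aaa   (P,b)→(S,_,R)
state=S head=1 tape=_[_]_aaa   (S,_)→(P,c,R)
state=P head=2 tape=_c[_]aaa   (P,_)→(R,a,R)
state=R head=3 tape=_ca[a]aa   (R,a)→(S,_,R)
state=S head=4 tape=_ca_[a]a   (S,a)→(Q,b,L)
state=Q head=3 tape=_ca[_]ba   (Q,_)→(P,_,L)
state=P head=2 tape=_c[a]_ba
After 11 steps: state P, head at 2, tape ca_ba.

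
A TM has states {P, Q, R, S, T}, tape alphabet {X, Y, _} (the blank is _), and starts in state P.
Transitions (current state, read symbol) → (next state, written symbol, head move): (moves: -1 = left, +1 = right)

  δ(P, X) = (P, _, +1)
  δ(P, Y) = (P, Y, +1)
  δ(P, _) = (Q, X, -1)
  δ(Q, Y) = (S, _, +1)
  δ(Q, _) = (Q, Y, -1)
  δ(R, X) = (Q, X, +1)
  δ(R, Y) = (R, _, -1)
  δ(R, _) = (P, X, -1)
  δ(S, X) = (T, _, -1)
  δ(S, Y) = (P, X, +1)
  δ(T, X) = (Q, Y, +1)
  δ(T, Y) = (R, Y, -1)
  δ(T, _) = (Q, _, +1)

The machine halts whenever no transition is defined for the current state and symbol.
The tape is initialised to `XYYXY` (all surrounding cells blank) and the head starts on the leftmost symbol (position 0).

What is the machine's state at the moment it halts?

state=P head=0 tape=[X]YYXY___   (P,X)→(P,_,+1)
state=P head=1 tape=_[Y]YXY___   (P,Y)→(P,Y,+1)
state=P head=2 tape=_Y[Y]XY___   (P,Y)→(P,Y,+1)
state=P head=3 tape=_YY[X]Y___   (P,X)→(P,_,+1)
state=P head=4 tape=_YY_[Y]___   (P,Y)→(P,Y,+1)
state=P head=5 tape=_YY_Y[_]__   (P,_)→(Q,X,-1)
state=Q head=4 tape=_YY_[Y]X__   (Q,Y)→(S,_,+1)
state=S head=5 tape=_YY__[X]__   (S,X)→(T,_,-1)
state=T head=4 tape=_YY_[_]___   (T,_)→(Q,_,+1)
state=Q head=5 tape=_YY__[_]__   (Q,_)→(Q,Y,-1)
state=Q head=4 tape=_YY_[_]Y__   (Q,_)→(Q,Y,-1)
state=Q head=3 tape=_YY[_]YY__   (Q,_)→(Q,Y,-1)
state=Q head=2 tape=_Y[Y]YYY__   (Q,Y)→(S,_,+1)
state=S head=3 tape=_Y_[Y]YY__   (S,Y)→(P,X,+1)
state=P head=4 tape=_Y_X[Y]Y__   (P,Y)→(P,Y,+1)
state=P head=5 tape=_Y_XY[Y]__   (P,Y)→(P,Y,+1)
state=P head=6 tape=_Y_XYY[_]_   (P,_)→(Q,X,-1)
state=Q head=5 tape=_Y_XY[Y]X_   (Q,Y)→(S,_,+1)
state=S head=6 tape=_Y_XY_[X]_   (S,X)→(T,_,-1)
state=T head=5 tape=_Y_XY[_]__   (T,_)→(Q,_,+1)
state=Q head=6 tape=_Y_XY_[_]_   (Q,_)→(Q,Y,-1)
state=Q head=5 tape=_Y_XY[_]Y_   (Q,_)→(Q,Y,-1)
state=Q head=4 tape=_Y_X[Y]YY_   (Q,Y)→(S,_,+1)
state=S head=5 tape=_Y_X_[Y]Y_   (S,Y)→(P,X,+1)
state=P head=6 tape=_Y_X_X[Y]_   (P,Y)→(P,Y,+1)
state=P head=7 tape=_Y_X_XY[_]   (P,_)→(Q,X,-1)
state=Q head=6 tape=_Y_X_X[Y]X   (Q,Y)→(S,_,+1)
state=S head=7 tape=_Y_X_X_[X]   (S,X)→(T,_,-1)
state=T head=6 tape=_Y_X_X[_]_   (T,_)→(Q,_,+1)
state=Q head=7 tape=_Y_X_X_[_]   (Q,_)→(Q,Y,-1)
state=Q head=6 tape=_Y_X_X[_]Y   (Q,_)→(Q,Y,-1)
state=Q head=5 tape=_Y_X_[X]YY
No transition is defined for (Q, X); M halts in state Q.

Q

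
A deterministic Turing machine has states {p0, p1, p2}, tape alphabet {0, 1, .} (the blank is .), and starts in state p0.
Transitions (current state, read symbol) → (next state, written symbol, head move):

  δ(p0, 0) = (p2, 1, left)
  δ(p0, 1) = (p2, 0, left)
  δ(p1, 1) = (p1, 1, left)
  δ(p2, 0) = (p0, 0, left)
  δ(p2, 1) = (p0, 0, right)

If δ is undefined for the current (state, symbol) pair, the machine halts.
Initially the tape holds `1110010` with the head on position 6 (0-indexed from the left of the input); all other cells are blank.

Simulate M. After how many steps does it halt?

state=p0 head=6 tape=.111001[0]   (p0,0)→(p2,1,left)
state=p2 head=5 tape=.11100[1]1   (p2,1)→(p0,0,right)
state=p0 head=6 tape=.111000[1]   (p0,1)→(p2,0,left)
state=p2 head=5 tape=.11100[0]0   (p2,0)→(p0,0,left)
state=p0 head=4 tape=.1110[0]00   (p0,0)→(p2,1,left)
state=p2 head=3 tape=.111[0]100   (p2,0)→(p0,0,left)
state=p0 head=2 tape=.11[1]0100   (p0,1)→(p2,0,left)
state=p2 head=1 tape=.1[1]00100   (p2,1)→(p0,0,right)
state=p0 head=2 tape=.10[0]0100   (p0,0)→(p2,1,left)
state=p2 head=1 tape=.1[0]10100   (p2,0)→(p0,0,left)
state=p0 head=0 tape=.[1]010100   (p0,1)→(p2,0,left)
state=p2 head=-1 tape=[.]0010100
M halts after 11 transitions.

11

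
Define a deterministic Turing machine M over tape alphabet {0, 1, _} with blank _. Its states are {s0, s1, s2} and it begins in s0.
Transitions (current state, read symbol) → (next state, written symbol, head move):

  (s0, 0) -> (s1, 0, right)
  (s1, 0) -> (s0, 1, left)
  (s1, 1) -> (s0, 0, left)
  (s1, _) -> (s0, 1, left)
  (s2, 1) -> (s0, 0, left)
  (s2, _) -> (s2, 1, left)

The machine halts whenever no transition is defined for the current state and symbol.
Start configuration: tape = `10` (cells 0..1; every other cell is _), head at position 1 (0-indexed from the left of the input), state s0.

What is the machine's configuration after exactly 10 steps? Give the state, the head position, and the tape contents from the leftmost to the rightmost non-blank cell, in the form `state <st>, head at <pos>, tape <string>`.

state=s0 head=1 tape=1[0]_   (s0,0)→(s1,0,right)
state=s1 head=2 tape=10[_]   (s1,_)→(s0,1,left)
state=s0 head=1 tape=1[0]1   (s0,0)→(s1,0,right)
state=s1 head=2 tape=10[1]   (s1,1)→(s0,0,left)
state=s0 head=1 tape=1[0]0   (s0,0)→(s1,0,right)
state=s1 head=2 tape=10[0]   (s1,0)→(s0,1,left)
state=s0 head=1 tape=1[0]1   (s0,0)→(s1,0,right)
state=s1 head=2 tape=10[1]   (s1,1)→(s0,0,left)
state=s0 head=1 tape=1[0]0   (s0,0)→(s1,0,right)
state=s1 head=2 tape=10[0]   (s1,0)→(s0,1,left)
state=s0 head=1 tape=1[0]1
After 10 steps: state s0, head at 1, tape 101.

state s0, head at 1, tape 101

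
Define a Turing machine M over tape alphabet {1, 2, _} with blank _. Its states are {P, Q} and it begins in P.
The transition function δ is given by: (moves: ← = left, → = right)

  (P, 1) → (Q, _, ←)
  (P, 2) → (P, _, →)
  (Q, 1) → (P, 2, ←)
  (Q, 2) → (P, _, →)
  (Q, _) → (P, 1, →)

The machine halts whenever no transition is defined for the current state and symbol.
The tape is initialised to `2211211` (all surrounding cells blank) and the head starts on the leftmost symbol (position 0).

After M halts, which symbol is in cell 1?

state=P head=0 tape=[2]211211   (P,2)→(P,_,→)
state=P head=1 tape=_[2]11211   (P,2)→(P,_,→)
state=P head=2 tape=__[1]1211   (P,1)→(Q,_,←)
state=Q head=1 tape=_[_]_1211   (Q,_)→(P,1,→)
state=P head=2 tape=_1[_]1211
Cell 1 holds 1 when M halts.

1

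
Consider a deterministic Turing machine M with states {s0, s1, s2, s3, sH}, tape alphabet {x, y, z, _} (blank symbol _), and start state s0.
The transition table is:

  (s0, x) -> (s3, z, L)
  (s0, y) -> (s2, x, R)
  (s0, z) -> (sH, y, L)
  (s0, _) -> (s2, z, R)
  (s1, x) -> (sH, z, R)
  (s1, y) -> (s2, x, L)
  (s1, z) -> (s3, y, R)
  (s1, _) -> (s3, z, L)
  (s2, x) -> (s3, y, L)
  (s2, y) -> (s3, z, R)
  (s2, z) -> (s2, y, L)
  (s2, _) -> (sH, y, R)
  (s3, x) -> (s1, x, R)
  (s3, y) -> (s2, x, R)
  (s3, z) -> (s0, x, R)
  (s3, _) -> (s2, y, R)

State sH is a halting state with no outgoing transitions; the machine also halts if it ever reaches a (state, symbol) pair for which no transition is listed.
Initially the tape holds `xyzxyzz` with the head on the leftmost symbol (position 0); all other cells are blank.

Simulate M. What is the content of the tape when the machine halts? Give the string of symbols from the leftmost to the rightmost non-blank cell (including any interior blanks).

zxzxxxxzyy

s0 | _[x]yzxyzz___   read x → write z, move L, go to s3
s3 | [_]zyzxyzz___   read _ → write y, move R, go to s2
s2 | y[z]yzxyzz___   read z → write y, move L, go to s2
s2 | [y]yyzxyzz___   read y → write z, move R, go to s3
s3 | z[y]yzxyzz___   read y → write x, move R, go to s2
s2 | zx[y]zxyzz___   read y → write z, move R, go to s3
s3 | zxz[z]xyzz___   read z → write x, move R, go to s0
s0 | zxzx[x]yzz___   read x → write z, move L, go to s3
s3 | zxz[x]zyzz___   read x → write x, move R, go to s1
s1 | zxzx[z]yzz___   read z → write y, move R, go to s3
s3 | zxzxy[y]zz___   read y → write x, move R, go to s2
s2 | zxzxyx[z]z___   read z → write y, move L, go to s2
s2 | zxzxy[x]yz___   read x → write y, move L, go to s3
s3 | zxzx[y]yyz___   read y → write x, move R, go to s2
s2 | zxzxx[y]yz___   read y → write z, move R, go to s3
s3 | zxzxxz[y]z___   read y → write x, move R, go to s2
s2 | zxzxxzx[z]___   read z → write y, move L, go to s2
s2 | zxzxxz[x]y___   read x → write y, move L, go to s3
s3 | zxzxx[z]yy___   read z → write x, move R, go to s0
s0 | zxzxxx[y]y___   read y → write x, move R, go to s2
s2 | zxzxxxx[y]___   read y → write z, move R, go to s3
s3 | zxzxxxxz[_]__   read _ → write y, move R, go to s2
s2 | zxzxxxxzy[_]_   read _ → write y, move R, go to sH
sH | zxzxxxxzyy[_]
The non-blank tape span at halt is zxzxxxxzyy.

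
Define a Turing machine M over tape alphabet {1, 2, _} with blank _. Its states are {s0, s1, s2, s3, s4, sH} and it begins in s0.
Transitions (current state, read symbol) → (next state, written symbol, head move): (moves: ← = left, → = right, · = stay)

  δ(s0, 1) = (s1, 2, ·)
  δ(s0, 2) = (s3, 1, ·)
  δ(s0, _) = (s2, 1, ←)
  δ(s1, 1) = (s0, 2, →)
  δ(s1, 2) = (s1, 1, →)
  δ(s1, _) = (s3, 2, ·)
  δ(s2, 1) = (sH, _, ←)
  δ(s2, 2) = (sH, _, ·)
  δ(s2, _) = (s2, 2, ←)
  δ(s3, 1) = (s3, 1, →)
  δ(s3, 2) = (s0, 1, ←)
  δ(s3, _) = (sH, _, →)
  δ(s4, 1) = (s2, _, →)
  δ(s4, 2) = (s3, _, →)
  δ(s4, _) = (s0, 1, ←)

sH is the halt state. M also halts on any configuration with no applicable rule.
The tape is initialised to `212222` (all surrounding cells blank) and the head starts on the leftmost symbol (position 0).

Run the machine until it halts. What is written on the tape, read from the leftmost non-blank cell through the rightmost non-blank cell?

s0 | [2]12222__   read 2 → write 1, move ·, go to s3
s3 | [1]12222__   read 1 → write 1, move →, go to s3
s3 | 1[1]2222__   read 1 → write 1, move →, go to s3
s3 | 11[2]222__   read 2 → write 1, move ←, go to s0
s0 | 1[1]1222__   read 1 → write 2, move ·, go to s1
s1 | 1[2]1222__   read 2 → write 1, move →, go to s1
s1 | 11[1]222__   read 1 → write 2, move →, go to s0
s0 | 112[2]22__   read 2 → write 1, move ·, go to s3
s3 | 112[1]22__   read 1 → write 1, move →, go to s3
s3 | 1121[2]2__   read 2 → write 1, move ←, go to s0
s0 | 112[1]12__   read 1 → write 2, move ·, go to s1
s1 | 112[2]12__   read 2 → write 1, move →, go to s1
s1 | 1121[1]2__   read 1 → write 2, move →, go to s0
s0 | 11212[2]__   read 2 → write 1, move ·, go to s3
s3 | 11212[1]__   read 1 → write 1, move →, go to s3
s3 | 112121[_]_   read _ → write _, move →, go to sH
sH | 112121_[_]
The non-blank tape span at halt is 112121.

112121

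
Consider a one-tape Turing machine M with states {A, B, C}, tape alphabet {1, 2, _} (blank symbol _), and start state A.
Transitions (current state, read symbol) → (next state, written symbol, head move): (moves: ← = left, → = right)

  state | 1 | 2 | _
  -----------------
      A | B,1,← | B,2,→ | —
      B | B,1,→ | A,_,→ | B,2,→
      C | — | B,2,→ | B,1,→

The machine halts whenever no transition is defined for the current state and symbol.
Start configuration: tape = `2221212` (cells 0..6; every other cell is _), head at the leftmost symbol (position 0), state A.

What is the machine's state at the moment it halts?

A

state=A head=0 tape=[2]221212_   (A,2)→(B,2,→)
state=B head=1 tape=2[2]21212_   (B,2)→(A,_,→)
state=A head=2 tape=2_[2]1212_   (A,2)→(B,2,→)
state=B head=3 tape=2_2[1]212_   (B,1)→(B,1,→)
state=B head=4 tape=2_21[2]12_   (B,2)→(A,_,→)
state=A head=5 tape=2_21_[1]2_   (A,1)→(B,1,←)
state=B head=4 tape=2_21[_]12_   (B,_)→(B,2,→)
state=B head=5 tape=2_212[1]2_   (B,1)→(B,1,→)
state=B head=6 tape=2_2121[2]_   (B,2)→(A,_,→)
state=A head=7 tape=2_2121_[_]
No transition is defined for (A, _); M halts in state A.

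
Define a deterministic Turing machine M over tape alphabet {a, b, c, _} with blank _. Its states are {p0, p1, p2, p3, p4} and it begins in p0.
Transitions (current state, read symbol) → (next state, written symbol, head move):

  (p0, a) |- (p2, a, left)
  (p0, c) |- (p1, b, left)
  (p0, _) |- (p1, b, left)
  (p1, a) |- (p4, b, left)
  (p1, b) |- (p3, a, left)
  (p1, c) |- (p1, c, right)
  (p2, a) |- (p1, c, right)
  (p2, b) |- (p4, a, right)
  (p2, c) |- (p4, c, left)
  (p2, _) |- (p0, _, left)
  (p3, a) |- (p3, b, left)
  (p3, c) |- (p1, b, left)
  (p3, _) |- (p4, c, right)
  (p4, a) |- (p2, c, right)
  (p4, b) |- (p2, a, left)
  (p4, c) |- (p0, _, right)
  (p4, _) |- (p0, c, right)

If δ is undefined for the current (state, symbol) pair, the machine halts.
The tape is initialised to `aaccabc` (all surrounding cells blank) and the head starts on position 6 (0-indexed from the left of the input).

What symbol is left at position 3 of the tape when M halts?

state=p0 head=6 tape=aaccab[c]   (p0,c)→(p1,b,left)
state=p1 head=5 tape=aacca[b]b   (p1,b)→(p3,a,left)
state=p3 head=4 tape=aacc[a]ab   (p3,a)→(p3,b,left)
state=p3 head=3 tape=aac[c]bab   (p3,c)→(p1,b,left)
state=p1 head=2 tape=aa[c]bbab   (p1,c)→(p1,c,right)
state=p1 head=3 tape=aac[b]bab   (p1,b)→(p3,a,left)
state=p3 head=2 tape=aa[c]abab   (p3,c)→(p1,b,left)
state=p1 head=1 tape=a[a]babab   (p1,a)→(p4,b,left)
state=p4 head=0 tape=[a]bbabab   (p4,a)→(p2,c,right)
state=p2 head=1 tape=c[b]babab   (p2,b)→(p4,a,right)
state=p4 head=2 tape=ca[b]abab   (p4,b)→(p2,a,left)
state=p2 head=1 tape=c[a]aabab   (p2,a)→(p1,c,right)
state=p1 head=2 tape=cc[a]abab   (p1,a)→(p4,b,left)
state=p4 head=1 tape=c[c]babab   (p4,c)→(p0,_,right)
state=p0 head=2 tape=c_[b]abab
Cell 3 holds a when M halts.

a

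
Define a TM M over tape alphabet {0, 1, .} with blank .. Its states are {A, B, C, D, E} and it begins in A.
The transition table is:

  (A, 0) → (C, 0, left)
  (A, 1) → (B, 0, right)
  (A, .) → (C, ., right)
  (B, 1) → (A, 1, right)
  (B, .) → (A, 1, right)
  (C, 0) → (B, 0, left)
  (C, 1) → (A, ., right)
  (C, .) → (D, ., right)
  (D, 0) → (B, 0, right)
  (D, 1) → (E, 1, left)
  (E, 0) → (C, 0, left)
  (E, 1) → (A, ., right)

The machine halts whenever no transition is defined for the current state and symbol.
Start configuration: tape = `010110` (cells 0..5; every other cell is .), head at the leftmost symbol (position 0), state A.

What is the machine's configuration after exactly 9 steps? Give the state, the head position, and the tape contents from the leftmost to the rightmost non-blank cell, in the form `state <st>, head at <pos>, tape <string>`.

A | .[0]10110   read 0 → write 0, move left, go to C
C | [.]010110   read . → write ., move right, go to D
D | .[0]10110   read 0 → write 0, move right, go to B
B | .0[1]0110   read 1 → write 1, move right, go to A
A | .01[0]110   read 0 → write 0, move left, go to C
C | .0[1]0110   read 1 → write ., move right, go to A
A | .0.[0]110   read 0 → write 0, move left, go to C
C | .0[.]0110   read . → write ., move right, go to D
D | .0.[0]110   read 0 → write 0, move right, go to B
B | .0.0[1]10
After 9 steps: state B, head at 3, tape 0.0110.

state B, head at 3, tape 0.0110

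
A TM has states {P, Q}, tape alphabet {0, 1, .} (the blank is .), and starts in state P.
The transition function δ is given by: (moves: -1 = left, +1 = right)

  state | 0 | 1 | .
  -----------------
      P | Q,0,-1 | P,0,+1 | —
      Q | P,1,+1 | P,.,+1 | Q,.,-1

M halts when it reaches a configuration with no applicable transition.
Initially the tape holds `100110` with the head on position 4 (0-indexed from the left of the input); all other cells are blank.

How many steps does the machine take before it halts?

8

P | 1001[1]0   read 1 → write 0, move +1, go to P
P | 10010[0]   read 0 → write 0, move -1, go to Q
Q | 1001[0]0   read 0 → write 1, move +1, go to P
P | 10011[0]   read 0 → write 0, move -1, go to Q
Q | 1001[1]0   read 1 → write ., move +1, go to P
P | 1001.[0]   read 0 → write 0, move -1, go to Q
Q | 1001[.]0   read . → write ., move -1, go to Q
Q | 100[1].0   read 1 → write ., move +1, go to P
P | 100.[.]0
M halts after 8 transitions.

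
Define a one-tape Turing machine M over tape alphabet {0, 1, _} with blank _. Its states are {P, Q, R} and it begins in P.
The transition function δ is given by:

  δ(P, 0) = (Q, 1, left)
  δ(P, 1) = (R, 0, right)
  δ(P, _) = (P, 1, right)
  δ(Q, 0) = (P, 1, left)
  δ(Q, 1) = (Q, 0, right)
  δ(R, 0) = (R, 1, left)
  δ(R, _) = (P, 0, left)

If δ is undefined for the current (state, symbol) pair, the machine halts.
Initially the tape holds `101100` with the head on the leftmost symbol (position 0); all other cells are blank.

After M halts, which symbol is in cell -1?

1

state=P head=0 tape=___[1]01100   (P,1)→(R,0,right)
state=R head=1 tape=___0[0]1100   (R,0)→(R,1,left)
state=R head=0 tape=___[0]11100   (R,0)→(R,1,left)
state=R head=-1 tape=__[_]111100   (R,_)→(P,0,left)
state=P head=-2 tape=_[_]0111100   (P,_)→(P,1,right)
state=P head=-1 tape=_1[0]111100   (P,0)→(Q,1,left)
state=Q head=-2 tape=_[1]1111100   (Q,1)→(Q,0,right)
state=Q head=-1 tape=_0[1]111100   (Q,1)→(Q,0,right)
state=Q head=0 tape=_00[1]11100   (Q,1)→(Q,0,right)
state=Q head=1 tape=_000[1]1100   (Q,1)→(Q,0,right)
state=Q head=2 tape=_0000[1]100   (Q,1)→(Q,0,right)
state=Q head=3 tape=_00000[1]00   (Q,1)→(Q,0,right)
state=Q head=4 tape=_000000[0]0   (Q,0)→(P,1,left)
state=P head=3 tape=_00000[0]10   (P,0)→(Q,1,left)
state=Q head=2 tape=_0000[0]110   (Q,0)→(P,1,left)
state=P head=1 tape=_000[0]1110   (P,0)→(Q,1,left)
state=Q head=0 tape=_00[0]11110   (Q,0)→(P,1,left)
state=P head=-1 tape=_0[0]111110   (P,0)→(Q,1,left)
state=Q head=-2 tape=_[0]1111110   (Q,0)→(P,1,left)
state=P head=-3 tape=[_]11111110   (P,_)→(P,1,right)
state=P head=-2 tape=1[1]1111110   (P,1)→(R,0,right)
state=R head=-1 tape=10[1]111110
Cell -1 holds 1 when M halts.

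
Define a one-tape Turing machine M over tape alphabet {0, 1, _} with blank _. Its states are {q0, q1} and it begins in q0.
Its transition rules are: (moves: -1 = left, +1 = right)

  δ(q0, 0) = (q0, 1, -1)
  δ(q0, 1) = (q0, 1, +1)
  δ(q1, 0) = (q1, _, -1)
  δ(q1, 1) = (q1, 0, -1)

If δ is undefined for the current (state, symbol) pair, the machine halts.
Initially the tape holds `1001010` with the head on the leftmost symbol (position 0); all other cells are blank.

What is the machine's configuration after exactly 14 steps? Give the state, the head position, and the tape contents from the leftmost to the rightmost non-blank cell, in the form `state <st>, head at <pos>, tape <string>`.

state q0, head at 6, tape 1111111

state=q0 head=0 tape=[1]001010   (q0,1)→(q0,1,+1)
state=q0 head=1 tape=1[0]01010   (q0,0)→(q0,1,-1)
state=q0 head=0 tape=[1]101010   (q0,1)→(q0,1,+1)
state=q0 head=1 tape=1[1]01010   (q0,1)→(q0,1,+1)
state=q0 head=2 tape=11[0]1010   (q0,0)→(q0,1,-1)
state=q0 head=1 tape=1[1]11010   (q0,1)→(q0,1,+1)
state=q0 head=2 tape=11[1]1010   (q0,1)→(q0,1,+1)
state=q0 head=3 tape=111[1]010   (q0,1)→(q0,1,+1)
state=q0 head=4 tape=1111[0]10   (q0,0)→(q0,1,-1)
state=q0 head=3 tape=111[1]110   (q0,1)→(q0,1,+1)
state=q0 head=4 tape=1111[1]10   (q0,1)→(q0,1,+1)
state=q0 head=5 tape=11111[1]0   (q0,1)→(q0,1,+1)
state=q0 head=6 tape=111111[0]   (q0,0)→(q0,1,-1)
state=q0 head=5 tape=11111[1]1   (q0,1)→(q0,1,+1)
state=q0 head=6 tape=111111[1]
After 14 steps: state q0, head at 6, tape 1111111.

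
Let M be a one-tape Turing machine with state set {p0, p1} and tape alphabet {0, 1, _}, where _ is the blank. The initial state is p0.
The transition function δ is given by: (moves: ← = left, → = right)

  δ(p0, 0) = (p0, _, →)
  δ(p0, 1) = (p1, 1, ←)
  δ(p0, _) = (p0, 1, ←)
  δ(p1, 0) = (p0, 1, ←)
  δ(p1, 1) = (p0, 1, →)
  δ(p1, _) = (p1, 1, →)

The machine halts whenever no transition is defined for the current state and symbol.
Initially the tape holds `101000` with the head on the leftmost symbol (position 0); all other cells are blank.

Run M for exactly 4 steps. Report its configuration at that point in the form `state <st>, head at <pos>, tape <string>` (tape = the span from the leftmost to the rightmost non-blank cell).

state p0, head at 2, tape 11_1000

state=p0 head=0 tape=_[1]01000   (p0,1)→(p1,1,←)
state=p1 head=-1 tape=[_]101000   (p1,_)→(p1,1,→)
state=p1 head=0 tape=1[1]01000   (p1,1)→(p0,1,→)
state=p0 head=1 tape=11[0]1000   (p0,0)→(p0,_,→)
state=p0 head=2 tape=11_[1]000
After 4 steps: state p0, head at 2, tape 11_1000.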